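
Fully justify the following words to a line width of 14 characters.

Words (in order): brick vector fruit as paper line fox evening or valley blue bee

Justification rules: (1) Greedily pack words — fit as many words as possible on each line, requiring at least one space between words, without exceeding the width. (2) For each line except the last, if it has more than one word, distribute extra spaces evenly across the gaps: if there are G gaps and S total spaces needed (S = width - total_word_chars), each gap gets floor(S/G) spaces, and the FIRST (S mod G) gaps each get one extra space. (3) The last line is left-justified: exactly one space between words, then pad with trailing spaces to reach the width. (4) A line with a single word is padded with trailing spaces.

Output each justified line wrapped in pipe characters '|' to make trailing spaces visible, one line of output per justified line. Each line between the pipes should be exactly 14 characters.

Line 1: ['brick', 'vector'] (min_width=12, slack=2)
Line 2: ['fruit', 'as', 'paper'] (min_width=14, slack=0)
Line 3: ['line', 'fox'] (min_width=8, slack=6)
Line 4: ['evening', 'or'] (min_width=10, slack=4)
Line 5: ['valley', 'blue'] (min_width=11, slack=3)
Line 6: ['bee'] (min_width=3, slack=11)

Answer: |brick   vector|
|fruit as paper|
|line       fox|
|evening     or|
|valley    blue|
|bee           |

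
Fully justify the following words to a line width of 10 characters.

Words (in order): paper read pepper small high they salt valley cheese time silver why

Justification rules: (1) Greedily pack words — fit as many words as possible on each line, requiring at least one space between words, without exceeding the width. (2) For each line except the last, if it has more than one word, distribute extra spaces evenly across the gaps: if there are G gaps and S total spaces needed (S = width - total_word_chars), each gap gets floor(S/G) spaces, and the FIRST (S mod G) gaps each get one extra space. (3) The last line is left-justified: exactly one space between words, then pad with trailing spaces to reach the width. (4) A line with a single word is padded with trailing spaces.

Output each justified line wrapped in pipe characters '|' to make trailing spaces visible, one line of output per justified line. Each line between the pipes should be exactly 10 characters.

Answer: |paper read|
|pepper    |
|small high|
|they  salt|
|valley    |
|cheese    |
|time      |
|silver why|

Derivation:
Line 1: ['paper', 'read'] (min_width=10, slack=0)
Line 2: ['pepper'] (min_width=6, slack=4)
Line 3: ['small', 'high'] (min_width=10, slack=0)
Line 4: ['they', 'salt'] (min_width=9, slack=1)
Line 5: ['valley'] (min_width=6, slack=4)
Line 6: ['cheese'] (min_width=6, slack=4)
Line 7: ['time'] (min_width=4, slack=6)
Line 8: ['silver', 'why'] (min_width=10, slack=0)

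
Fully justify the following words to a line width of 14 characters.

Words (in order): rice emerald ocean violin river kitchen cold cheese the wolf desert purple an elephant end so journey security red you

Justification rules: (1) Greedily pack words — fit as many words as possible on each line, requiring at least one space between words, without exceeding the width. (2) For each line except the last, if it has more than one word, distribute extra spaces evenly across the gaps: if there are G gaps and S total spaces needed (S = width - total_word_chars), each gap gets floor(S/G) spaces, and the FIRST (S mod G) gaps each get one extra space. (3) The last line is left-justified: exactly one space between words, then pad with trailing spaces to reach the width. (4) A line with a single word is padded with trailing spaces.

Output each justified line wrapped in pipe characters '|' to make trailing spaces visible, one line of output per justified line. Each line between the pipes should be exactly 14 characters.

Answer: |rice   emerald|
|ocean   violin|
|river  kitchen|
|cold    cheese|
|the       wolf|
|desert  purple|
|an    elephant|
|end so journey|
|security   red|
|you           |

Derivation:
Line 1: ['rice', 'emerald'] (min_width=12, slack=2)
Line 2: ['ocean', 'violin'] (min_width=12, slack=2)
Line 3: ['river', 'kitchen'] (min_width=13, slack=1)
Line 4: ['cold', 'cheese'] (min_width=11, slack=3)
Line 5: ['the', 'wolf'] (min_width=8, slack=6)
Line 6: ['desert', 'purple'] (min_width=13, slack=1)
Line 7: ['an', 'elephant'] (min_width=11, slack=3)
Line 8: ['end', 'so', 'journey'] (min_width=14, slack=0)
Line 9: ['security', 'red'] (min_width=12, slack=2)
Line 10: ['you'] (min_width=3, slack=11)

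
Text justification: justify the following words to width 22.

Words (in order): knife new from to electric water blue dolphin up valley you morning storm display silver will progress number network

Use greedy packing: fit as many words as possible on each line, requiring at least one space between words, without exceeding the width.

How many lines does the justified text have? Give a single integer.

Line 1: ['knife', 'new', 'from', 'to'] (min_width=17, slack=5)
Line 2: ['electric', 'water', 'blue'] (min_width=19, slack=3)
Line 3: ['dolphin', 'up', 'valley', 'you'] (min_width=21, slack=1)
Line 4: ['morning', 'storm', 'display'] (min_width=21, slack=1)
Line 5: ['silver', 'will', 'progress'] (min_width=20, slack=2)
Line 6: ['number', 'network'] (min_width=14, slack=8)
Total lines: 6

Answer: 6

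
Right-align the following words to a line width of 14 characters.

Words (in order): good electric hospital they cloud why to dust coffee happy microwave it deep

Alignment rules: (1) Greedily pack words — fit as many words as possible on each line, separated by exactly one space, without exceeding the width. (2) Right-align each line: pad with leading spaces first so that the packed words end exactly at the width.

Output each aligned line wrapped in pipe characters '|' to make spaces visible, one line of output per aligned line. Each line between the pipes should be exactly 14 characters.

Answer: | good electric|
| hospital they|
|  cloud why to|
|   dust coffee|
|         happy|
|  microwave it|
|          deep|

Derivation:
Line 1: ['good', 'electric'] (min_width=13, slack=1)
Line 2: ['hospital', 'they'] (min_width=13, slack=1)
Line 3: ['cloud', 'why', 'to'] (min_width=12, slack=2)
Line 4: ['dust', 'coffee'] (min_width=11, slack=3)
Line 5: ['happy'] (min_width=5, slack=9)
Line 6: ['microwave', 'it'] (min_width=12, slack=2)
Line 7: ['deep'] (min_width=4, slack=10)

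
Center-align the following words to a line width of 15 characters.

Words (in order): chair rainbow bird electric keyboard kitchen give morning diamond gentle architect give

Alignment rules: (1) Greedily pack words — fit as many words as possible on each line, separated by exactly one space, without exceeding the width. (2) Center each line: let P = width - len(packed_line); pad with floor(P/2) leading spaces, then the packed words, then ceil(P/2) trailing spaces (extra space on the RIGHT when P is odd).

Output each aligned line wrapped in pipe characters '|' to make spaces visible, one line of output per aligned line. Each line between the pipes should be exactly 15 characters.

Answer: | chair rainbow |
| bird electric |
|   keyboard    |
| kitchen give  |
|morning diamond|
|    gentle     |
|architect give |

Derivation:
Line 1: ['chair', 'rainbow'] (min_width=13, slack=2)
Line 2: ['bird', 'electric'] (min_width=13, slack=2)
Line 3: ['keyboard'] (min_width=8, slack=7)
Line 4: ['kitchen', 'give'] (min_width=12, slack=3)
Line 5: ['morning', 'diamond'] (min_width=15, slack=0)
Line 6: ['gentle'] (min_width=6, slack=9)
Line 7: ['architect', 'give'] (min_width=14, slack=1)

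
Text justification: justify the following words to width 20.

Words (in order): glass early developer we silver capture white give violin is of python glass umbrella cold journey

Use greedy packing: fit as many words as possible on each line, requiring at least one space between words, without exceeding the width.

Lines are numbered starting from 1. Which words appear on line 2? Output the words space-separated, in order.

Line 1: ['glass', 'early'] (min_width=11, slack=9)
Line 2: ['developer', 'we', 'silver'] (min_width=19, slack=1)
Line 3: ['capture', 'white', 'give'] (min_width=18, slack=2)
Line 4: ['violin', 'is', 'of', 'python'] (min_width=19, slack=1)
Line 5: ['glass', 'umbrella', 'cold'] (min_width=19, slack=1)
Line 6: ['journey'] (min_width=7, slack=13)

Answer: developer we silver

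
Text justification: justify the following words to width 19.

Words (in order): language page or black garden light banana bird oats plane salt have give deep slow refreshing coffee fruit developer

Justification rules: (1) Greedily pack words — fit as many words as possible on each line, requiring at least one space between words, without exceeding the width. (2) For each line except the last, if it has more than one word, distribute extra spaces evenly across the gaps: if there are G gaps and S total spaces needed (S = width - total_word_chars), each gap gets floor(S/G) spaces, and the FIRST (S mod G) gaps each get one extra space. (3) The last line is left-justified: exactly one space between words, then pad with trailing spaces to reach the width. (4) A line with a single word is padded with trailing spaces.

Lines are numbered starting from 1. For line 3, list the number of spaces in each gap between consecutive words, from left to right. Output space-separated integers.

Answer: 3 2

Derivation:
Line 1: ['language', 'page', 'or'] (min_width=16, slack=3)
Line 2: ['black', 'garden', 'light'] (min_width=18, slack=1)
Line 3: ['banana', 'bird', 'oats'] (min_width=16, slack=3)
Line 4: ['plane', 'salt', 'have'] (min_width=15, slack=4)
Line 5: ['give', 'deep', 'slow'] (min_width=14, slack=5)
Line 6: ['refreshing', 'coffee'] (min_width=17, slack=2)
Line 7: ['fruit', 'developer'] (min_width=15, slack=4)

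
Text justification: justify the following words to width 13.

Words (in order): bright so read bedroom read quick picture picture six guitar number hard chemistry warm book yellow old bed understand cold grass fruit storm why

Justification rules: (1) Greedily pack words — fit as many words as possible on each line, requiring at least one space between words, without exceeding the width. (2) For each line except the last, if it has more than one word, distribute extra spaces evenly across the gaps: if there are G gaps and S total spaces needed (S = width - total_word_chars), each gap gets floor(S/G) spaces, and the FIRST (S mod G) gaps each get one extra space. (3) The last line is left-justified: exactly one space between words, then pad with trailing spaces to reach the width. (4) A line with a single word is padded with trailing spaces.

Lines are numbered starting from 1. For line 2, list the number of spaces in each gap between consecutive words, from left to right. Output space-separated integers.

Answer: 2

Derivation:
Line 1: ['bright', 'so'] (min_width=9, slack=4)
Line 2: ['read', 'bedroom'] (min_width=12, slack=1)
Line 3: ['read', 'quick'] (min_width=10, slack=3)
Line 4: ['picture'] (min_width=7, slack=6)
Line 5: ['picture', 'six'] (min_width=11, slack=2)
Line 6: ['guitar', 'number'] (min_width=13, slack=0)
Line 7: ['hard'] (min_width=4, slack=9)
Line 8: ['chemistry'] (min_width=9, slack=4)
Line 9: ['warm', 'book'] (min_width=9, slack=4)
Line 10: ['yellow', 'old'] (min_width=10, slack=3)
Line 11: ['bed'] (min_width=3, slack=10)
Line 12: ['understand'] (min_width=10, slack=3)
Line 13: ['cold', 'grass'] (min_width=10, slack=3)
Line 14: ['fruit', 'storm'] (min_width=11, slack=2)
Line 15: ['why'] (min_width=3, slack=10)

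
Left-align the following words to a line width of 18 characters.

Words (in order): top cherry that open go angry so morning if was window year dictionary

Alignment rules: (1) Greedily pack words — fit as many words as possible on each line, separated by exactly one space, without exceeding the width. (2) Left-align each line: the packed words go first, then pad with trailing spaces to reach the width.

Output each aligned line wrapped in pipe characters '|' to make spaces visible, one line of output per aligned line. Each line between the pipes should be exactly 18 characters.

Answer: |top cherry that   |
|open go angry so  |
|morning if was    |
|window year       |
|dictionary        |

Derivation:
Line 1: ['top', 'cherry', 'that'] (min_width=15, slack=3)
Line 2: ['open', 'go', 'angry', 'so'] (min_width=16, slack=2)
Line 3: ['morning', 'if', 'was'] (min_width=14, slack=4)
Line 4: ['window', 'year'] (min_width=11, slack=7)
Line 5: ['dictionary'] (min_width=10, slack=8)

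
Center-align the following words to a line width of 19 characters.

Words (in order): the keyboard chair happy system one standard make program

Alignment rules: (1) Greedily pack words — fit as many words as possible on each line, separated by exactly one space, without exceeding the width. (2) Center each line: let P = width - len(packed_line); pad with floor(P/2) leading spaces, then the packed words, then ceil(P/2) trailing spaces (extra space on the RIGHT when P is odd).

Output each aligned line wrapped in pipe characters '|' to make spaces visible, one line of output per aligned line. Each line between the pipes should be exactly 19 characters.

Line 1: ['the', 'keyboard', 'chair'] (min_width=18, slack=1)
Line 2: ['happy', 'system', 'one'] (min_width=16, slack=3)
Line 3: ['standard', 'make'] (min_width=13, slack=6)
Line 4: ['program'] (min_width=7, slack=12)

Answer: |the keyboard chair |
| happy system one  |
|   standard make   |
|      program      |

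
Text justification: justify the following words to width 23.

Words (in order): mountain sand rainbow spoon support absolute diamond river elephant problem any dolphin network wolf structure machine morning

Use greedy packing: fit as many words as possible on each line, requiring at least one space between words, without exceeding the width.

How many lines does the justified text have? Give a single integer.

Answer: 6

Derivation:
Line 1: ['mountain', 'sand', 'rainbow'] (min_width=21, slack=2)
Line 2: ['spoon', 'support', 'absolute'] (min_width=22, slack=1)
Line 3: ['diamond', 'river', 'elephant'] (min_width=22, slack=1)
Line 4: ['problem', 'any', 'dolphin'] (min_width=19, slack=4)
Line 5: ['network', 'wolf', 'structure'] (min_width=22, slack=1)
Line 6: ['machine', 'morning'] (min_width=15, slack=8)
Total lines: 6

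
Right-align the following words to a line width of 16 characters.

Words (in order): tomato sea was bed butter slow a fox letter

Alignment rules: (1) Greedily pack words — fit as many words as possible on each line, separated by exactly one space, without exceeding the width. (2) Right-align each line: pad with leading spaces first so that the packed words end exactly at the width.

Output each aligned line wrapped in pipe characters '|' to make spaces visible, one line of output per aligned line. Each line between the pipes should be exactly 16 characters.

Answer: |  tomato sea was|
| bed butter slow|
|    a fox letter|

Derivation:
Line 1: ['tomato', 'sea', 'was'] (min_width=14, slack=2)
Line 2: ['bed', 'butter', 'slow'] (min_width=15, slack=1)
Line 3: ['a', 'fox', 'letter'] (min_width=12, slack=4)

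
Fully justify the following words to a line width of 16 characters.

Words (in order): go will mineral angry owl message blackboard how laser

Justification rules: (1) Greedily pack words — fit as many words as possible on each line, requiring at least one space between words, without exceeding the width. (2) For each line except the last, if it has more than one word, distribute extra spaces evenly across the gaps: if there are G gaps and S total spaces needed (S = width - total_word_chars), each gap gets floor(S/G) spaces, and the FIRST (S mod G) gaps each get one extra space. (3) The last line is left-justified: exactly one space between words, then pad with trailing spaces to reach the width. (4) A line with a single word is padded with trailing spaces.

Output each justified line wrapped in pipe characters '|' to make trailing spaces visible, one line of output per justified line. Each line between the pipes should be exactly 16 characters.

Line 1: ['go', 'will', 'mineral'] (min_width=15, slack=1)
Line 2: ['angry', 'owl'] (min_width=9, slack=7)
Line 3: ['message'] (min_width=7, slack=9)
Line 4: ['blackboard', 'how'] (min_width=14, slack=2)
Line 5: ['laser'] (min_width=5, slack=11)

Answer: |go  will mineral|
|angry        owl|
|message         |
|blackboard   how|
|laser           |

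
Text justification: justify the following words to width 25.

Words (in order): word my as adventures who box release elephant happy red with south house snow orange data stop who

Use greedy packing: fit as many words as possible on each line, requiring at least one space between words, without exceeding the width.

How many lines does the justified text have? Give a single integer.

Answer: 5

Derivation:
Line 1: ['word', 'my', 'as', 'adventures', 'who'] (min_width=25, slack=0)
Line 2: ['box', 'release', 'elephant'] (min_width=20, slack=5)
Line 3: ['happy', 'red', 'with', 'south'] (min_width=20, slack=5)
Line 4: ['house', 'snow', 'orange', 'data'] (min_width=22, slack=3)
Line 5: ['stop', 'who'] (min_width=8, slack=17)
Total lines: 5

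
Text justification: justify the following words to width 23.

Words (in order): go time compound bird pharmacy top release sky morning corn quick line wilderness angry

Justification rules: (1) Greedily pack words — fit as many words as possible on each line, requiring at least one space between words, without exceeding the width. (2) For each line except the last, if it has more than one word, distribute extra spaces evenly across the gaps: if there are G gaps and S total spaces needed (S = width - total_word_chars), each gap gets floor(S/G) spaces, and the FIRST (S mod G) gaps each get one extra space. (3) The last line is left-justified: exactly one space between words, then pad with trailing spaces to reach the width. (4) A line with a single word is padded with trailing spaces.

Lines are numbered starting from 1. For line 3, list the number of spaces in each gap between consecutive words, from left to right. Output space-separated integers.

Line 1: ['go', 'time', 'compound', 'bird'] (min_width=21, slack=2)
Line 2: ['pharmacy', 'top', 'release'] (min_width=20, slack=3)
Line 3: ['sky', 'morning', 'corn', 'quick'] (min_width=22, slack=1)
Line 4: ['line', 'wilderness', 'angry'] (min_width=21, slack=2)

Answer: 2 1 1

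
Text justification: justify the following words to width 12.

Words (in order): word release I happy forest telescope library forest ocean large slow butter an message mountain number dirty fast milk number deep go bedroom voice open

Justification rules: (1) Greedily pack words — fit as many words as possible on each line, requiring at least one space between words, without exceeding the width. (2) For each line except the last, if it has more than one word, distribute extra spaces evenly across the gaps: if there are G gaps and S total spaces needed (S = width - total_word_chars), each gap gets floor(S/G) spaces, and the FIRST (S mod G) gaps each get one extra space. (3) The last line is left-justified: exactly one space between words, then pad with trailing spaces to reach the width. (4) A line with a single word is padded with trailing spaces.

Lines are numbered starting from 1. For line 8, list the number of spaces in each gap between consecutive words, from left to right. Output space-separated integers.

Line 1: ['word', 'release'] (min_width=12, slack=0)
Line 2: ['I', 'happy'] (min_width=7, slack=5)
Line 3: ['forest'] (min_width=6, slack=6)
Line 4: ['telescope'] (min_width=9, slack=3)
Line 5: ['library'] (min_width=7, slack=5)
Line 6: ['forest', 'ocean'] (min_width=12, slack=0)
Line 7: ['large', 'slow'] (min_width=10, slack=2)
Line 8: ['butter', 'an'] (min_width=9, slack=3)
Line 9: ['message'] (min_width=7, slack=5)
Line 10: ['mountain'] (min_width=8, slack=4)
Line 11: ['number', 'dirty'] (min_width=12, slack=0)
Line 12: ['fast', 'milk'] (min_width=9, slack=3)
Line 13: ['number', 'deep'] (min_width=11, slack=1)
Line 14: ['go', 'bedroom'] (min_width=10, slack=2)
Line 15: ['voice', 'open'] (min_width=10, slack=2)

Answer: 4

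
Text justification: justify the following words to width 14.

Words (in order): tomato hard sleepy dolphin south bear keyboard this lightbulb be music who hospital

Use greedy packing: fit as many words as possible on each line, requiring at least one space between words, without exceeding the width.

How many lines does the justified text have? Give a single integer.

Line 1: ['tomato', 'hard'] (min_width=11, slack=3)
Line 2: ['sleepy', 'dolphin'] (min_width=14, slack=0)
Line 3: ['south', 'bear'] (min_width=10, slack=4)
Line 4: ['keyboard', 'this'] (min_width=13, slack=1)
Line 5: ['lightbulb', 'be'] (min_width=12, slack=2)
Line 6: ['music', 'who'] (min_width=9, slack=5)
Line 7: ['hospital'] (min_width=8, slack=6)
Total lines: 7

Answer: 7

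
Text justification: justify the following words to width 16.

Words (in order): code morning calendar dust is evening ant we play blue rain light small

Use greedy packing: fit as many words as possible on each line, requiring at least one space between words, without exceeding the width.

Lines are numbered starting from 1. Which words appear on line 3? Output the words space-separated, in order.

Line 1: ['code', 'morning'] (min_width=12, slack=4)
Line 2: ['calendar', 'dust', 'is'] (min_width=16, slack=0)
Line 3: ['evening', 'ant', 'we'] (min_width=14, slack=2)
Line 4: ['play', 'blue', 'rain'] (min_width=14, slack=2)
Line 5: ['light', 'small'] (min_width=11, slack=5)

Answer: evening ant we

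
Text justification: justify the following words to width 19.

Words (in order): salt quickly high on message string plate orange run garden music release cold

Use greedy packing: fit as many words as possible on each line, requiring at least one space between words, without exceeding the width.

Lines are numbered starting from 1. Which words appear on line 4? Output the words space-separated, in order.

Line 1: ['salt', 'quickly', 'high'] (min_width=17, slack=2)
Line 2: ['on', 'message', 'string'] (min_width=17, slack=2)
Line 3: ['plate', 'orange', 'run'] (min_width=16, slack=3)
Line 4: ['garden', 'music'] (min_width=12, slack=7)
Line 5: ['release', 'cold'] (min_width=12, slack=7)

Answer: garden music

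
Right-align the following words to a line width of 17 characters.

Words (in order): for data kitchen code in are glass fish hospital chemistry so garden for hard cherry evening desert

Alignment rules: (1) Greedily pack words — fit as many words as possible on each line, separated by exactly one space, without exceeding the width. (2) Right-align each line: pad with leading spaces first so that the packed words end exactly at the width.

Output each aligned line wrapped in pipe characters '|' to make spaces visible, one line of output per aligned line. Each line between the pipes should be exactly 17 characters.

Answer: | for data kitchen|
|code in are glass|
|    fish hospital|
|     chemistry so|
|  garden for hard|
|   cherry evening|
|           desert|

Derivation:
Line 1: ['for', 'data', 'kitchen'] (min_width=16, slack=1)
Line 2: ['code', 'in', 'are', 'glass'] (min_width=17, slack=0)
Line 3: ['fish', 'hospital'] (min_width=13, slack=4)
Line 4: ['chemistry', 'so'] (min_width=12, slack=5)
Line 5: ['garden', 'for', 'hard'] (min_width=15, slack=2)
Line 6: ['cherry', 'evening'] (min_width=14, slack=3)
Line 7: ['desert'] (min_width=6, slack=11)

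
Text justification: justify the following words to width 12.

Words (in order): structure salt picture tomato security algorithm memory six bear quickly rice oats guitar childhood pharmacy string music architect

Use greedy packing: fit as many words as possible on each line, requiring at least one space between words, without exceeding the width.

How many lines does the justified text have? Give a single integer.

Line 1: ['structure'] (min_width=9, slack=3)
Line 2: ['salt', 'picture'] (min_width=12, slack=0)
Line 3: ['tomato'] (min_width=6, slack=6)
Line 4: ['security'] (min_width=8, slack=4)
Line 5: ['algorithm'] (min_width=9, slack=3)
Line 6: ['memory', 'six'] (min_width=10, slack=2)
Line 7: ['bear', 'quickly'] (min_width=12, slack=0)
Line 8: ['rice', 'oats'] (min_width=9, slack=3)
Line 9: ['guitar'] (min_width=6, slack=6)
Line 10: ['childhood'] (min_width=9, slack=3)
Line 11: ['pharmacy'] (min_width=8, slack=4)
Line 12: ['string', 'music'] (min_width=12, slack=0)
Line 13: ['architect'] (min_width=9, slack=3)
Total lines: 13

Answer: 13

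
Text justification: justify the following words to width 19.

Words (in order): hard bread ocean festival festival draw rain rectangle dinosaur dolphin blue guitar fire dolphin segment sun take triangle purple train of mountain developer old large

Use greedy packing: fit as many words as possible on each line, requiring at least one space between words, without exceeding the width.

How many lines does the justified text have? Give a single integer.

Line 1: ['hard', 'bread', 'ocean'] (min_width=16, slack=3)
Line 2: ['festival', 'festival'] (min_width=17, slack=2)
Line 3: ['draw', 'rain', 'rectangle'] (min_width=19, slack=0)
Line 4: ['dinosaur', 'dolphin'] (min_width=16, slack=3)
Line 5: ['blue', 'guitar', 'fire'] (min_width=16, slack=3)
Line 6: ['dolphin', 'segment', 'sun'] (min_width=19, slack=0)
Line 7: ['take', 'triangle'] (min_width=13, slack=6)
Line 8: ['purple', 'train', 'of'] (min_width=15, slack=4)
Line 9: ['mountain', 'developer'] (min_width=18, slack=1)
Line 10: ['old', 'large'] (min_width=9, slack=10)
Total lines: 10

Answer: 10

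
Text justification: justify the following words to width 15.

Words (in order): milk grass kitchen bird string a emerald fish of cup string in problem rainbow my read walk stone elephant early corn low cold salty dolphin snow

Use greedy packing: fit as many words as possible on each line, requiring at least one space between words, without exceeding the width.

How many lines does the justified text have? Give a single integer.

Line 1: ['milk', 'grass'] (min_width=10, slack=5)
Line 2: ['kitchen', 'bird'] (min_width=12, slack=3)
Line 3: ['string', 'a'] (min_width=8, slack=7)
Line 4: ['emerald', 'fish', 'of'] (min_width=15, slack=0)
Line 5: ['cup', 'string', 'in'] (min_width=13, slack=2)
Line 6: ['problem', 'rainbow'] (min_width=15, slack=0)
Line 7: ['my', 'read', 'walk'] (min_width=12, slack=3)
Line 8: ['stone', 'elephant'] (min_width=14, slack=1)
Line 9: ['early', 'corn', 'low'] (min_width=14, slack=1)
Line 10: ['cold', 'salty'] (min_width=10, slack=5)
Line 11: ['dolphin', 'snow'] (min_width=12, slack=3)
Total lines: 11

Answer: 11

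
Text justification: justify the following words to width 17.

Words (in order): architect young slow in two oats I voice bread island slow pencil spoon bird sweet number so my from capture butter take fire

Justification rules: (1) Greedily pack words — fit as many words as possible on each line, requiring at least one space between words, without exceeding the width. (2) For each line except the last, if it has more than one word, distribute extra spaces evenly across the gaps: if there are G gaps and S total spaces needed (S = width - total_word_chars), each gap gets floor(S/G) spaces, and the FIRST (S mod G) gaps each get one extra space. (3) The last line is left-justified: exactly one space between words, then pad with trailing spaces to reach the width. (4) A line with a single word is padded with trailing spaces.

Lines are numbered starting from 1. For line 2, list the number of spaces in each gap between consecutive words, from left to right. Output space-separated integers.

Answer: 2 1 1

Derivation:
Line 1: ['architect', 'young'] (min_width=15, slack=2)
Line 2: ['slow', 'in', 'two', 'oats'] (min_width=16, slack=1)
Line 3: ['I', 'voice', 'bread'] (min_width=13, slack=4)
Line 4: ['island', 'slow'] (min_width=11, slack=6)
Line 5: ['pencil', 'spoon', 'bird'] (min_width=17, slack=0)
Line 6: ['sweet', 'number', 'so'] (min_width=15, slack=2)
Line 7: ['my', 'from', 'capture'] (min_width=15, slack=2)
Line 8: ['butter', 'take', 'fire'] (min_width=16, slack=1)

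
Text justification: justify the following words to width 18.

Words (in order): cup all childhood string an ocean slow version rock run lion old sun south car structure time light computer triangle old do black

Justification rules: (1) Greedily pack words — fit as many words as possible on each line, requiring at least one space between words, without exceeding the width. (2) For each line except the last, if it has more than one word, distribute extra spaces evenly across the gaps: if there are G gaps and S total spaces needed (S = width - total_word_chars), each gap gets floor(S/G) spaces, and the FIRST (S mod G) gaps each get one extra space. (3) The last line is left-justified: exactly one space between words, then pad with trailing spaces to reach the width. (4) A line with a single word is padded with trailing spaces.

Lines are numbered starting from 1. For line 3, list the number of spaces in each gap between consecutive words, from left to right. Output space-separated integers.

Answer: 2 1

Derivation:
Line 1: ['cup', 'all', 'childhood'] (min_width=17, slack=1)
Line 2: ['string', 'an', 'ocean'] (min_width=15, slack=3)
Line 3: ['slow', 'version', 'rock'] (min_width=17, slack=1)
Line 4: ['run', 'lion', 'old', 'sun'] (min_width=16, slack=2)
Line 5: ['south', 'car'] (min_width=9, slack=9)
Line 6: ['structure', 'time'] (min_width=14, slack=4)
Line 7: ['light', 'computer'] (min_width=14, slack=4)
Line 8: ['triangle', 'old', 'do'] (min_width=15, slack=3)
Line 9: ['black'] (min_width=5, slack=13)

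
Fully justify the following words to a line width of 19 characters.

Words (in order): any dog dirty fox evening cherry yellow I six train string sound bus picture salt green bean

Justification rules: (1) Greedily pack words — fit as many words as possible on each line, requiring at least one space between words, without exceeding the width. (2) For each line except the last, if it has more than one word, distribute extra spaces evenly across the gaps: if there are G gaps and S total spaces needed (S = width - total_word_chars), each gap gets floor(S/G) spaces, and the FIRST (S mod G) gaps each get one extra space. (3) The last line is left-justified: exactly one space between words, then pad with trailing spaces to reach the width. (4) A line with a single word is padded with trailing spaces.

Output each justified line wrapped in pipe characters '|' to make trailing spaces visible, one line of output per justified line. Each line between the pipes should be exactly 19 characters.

Line 1: ['any', 'dog', 'dirty', 'fox'] (min_width=17, slack=2)
Line 2: ['evening', 'cherry'] (min_width=14, slack=5)
Line 3: ['yellow', 'I', 'six', 'train'] (min_width=18, slack=1)
Line 4: ['string', 'sound', 'bus'] (min_width=16, slack=3)
Line 5: ['picture', 'salt', 'green'] (min_width=18, slack=1)
Line 6: ['bean'] (min_width=4, slack=15)

Answer: |any  dog  dirty fox|
|evening      cherry|
|yellow  I six train|
|string   sound  bus|
|picture  salt green|
|bean               |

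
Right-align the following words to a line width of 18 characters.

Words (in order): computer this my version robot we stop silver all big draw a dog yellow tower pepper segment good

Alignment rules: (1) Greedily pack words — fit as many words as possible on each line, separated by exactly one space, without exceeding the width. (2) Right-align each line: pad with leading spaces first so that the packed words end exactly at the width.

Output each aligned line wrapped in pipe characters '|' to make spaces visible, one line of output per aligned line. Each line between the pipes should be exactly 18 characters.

Answer: |  computer this my|
|  version robot we|
|   stop silver all|
|    big draw a dog|
|      yellow tower|
|    pepper segment|
|              good|

Derivation:
Line 1: ['computer', 'this', 'my'] (min_width=16, slack=2)
Line 2: ['version', 'robot', 'we'] (min_width=16, slack=2)
Line 3: ['stop', 'silver', 'all'] (min_width=15, slack=3)
Line 4: ['big', 'draw', 'a', 'dog'] (min_width=14, slack=4)
Line 5: ['yellow', 'tower'] (min_width=12, slack=6)
Line 6: ['pepper', 'segment'] (min_width=14, slack=4)
Line 7: ['good'] (min_width=4, slack=14)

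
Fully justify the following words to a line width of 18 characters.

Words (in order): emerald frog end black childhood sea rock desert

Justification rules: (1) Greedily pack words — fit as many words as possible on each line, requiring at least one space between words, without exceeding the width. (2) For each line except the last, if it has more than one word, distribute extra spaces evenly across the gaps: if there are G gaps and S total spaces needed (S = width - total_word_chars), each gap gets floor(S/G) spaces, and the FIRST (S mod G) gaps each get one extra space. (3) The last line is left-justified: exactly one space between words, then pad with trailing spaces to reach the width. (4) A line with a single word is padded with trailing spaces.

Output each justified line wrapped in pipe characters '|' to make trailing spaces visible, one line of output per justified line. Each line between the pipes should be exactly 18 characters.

Line 1: ['emerald', 'frog', 'end'] (min_width=16, slack=2)
Line 2: ['black', 'childhood'] (min_width=15, slack=3)
Line 3: ['sea', 'rock', 'desert'] (min_width=15, slack=3)

Answer: |emerald  frog  end|
|black    childhood|
|sea rock desert   |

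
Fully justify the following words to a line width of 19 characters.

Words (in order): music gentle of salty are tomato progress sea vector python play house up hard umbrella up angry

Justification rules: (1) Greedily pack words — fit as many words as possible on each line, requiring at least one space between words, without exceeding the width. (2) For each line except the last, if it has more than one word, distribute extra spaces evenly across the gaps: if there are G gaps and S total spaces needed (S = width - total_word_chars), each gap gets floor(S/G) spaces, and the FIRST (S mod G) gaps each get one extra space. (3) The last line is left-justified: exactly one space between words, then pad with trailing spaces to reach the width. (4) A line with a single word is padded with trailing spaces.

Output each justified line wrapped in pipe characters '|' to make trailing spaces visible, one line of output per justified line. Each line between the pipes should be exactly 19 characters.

Answer: |music   gentle   of|
|salty   are  tomato|
|progress sea vector|
|python  play  house|
|up hard umbrella up|
|angry              |

Derivation:
Line 1: ['music', 'gentle', 'of'] (min_width=15, slack=4)
Line 2: ['salty', 'are', 'tomato'] (min_width=16, slack=3)
Line 3: ['progress', 'sea', 'vector'] (min_width=19, slack=0)
Line 4: ['python', 'play', 'house'] (min_width=17, slack=2)
Line 5: ['up', 'hard', 'umbrella', 'up'] (min_width=19, slack=0)
Line 6: ['angry'] (min_width=5, slack=14)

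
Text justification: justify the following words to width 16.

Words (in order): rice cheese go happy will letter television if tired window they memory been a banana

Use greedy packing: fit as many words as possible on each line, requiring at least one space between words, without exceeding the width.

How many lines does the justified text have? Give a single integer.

Line 1: ['rice', 'cheese', 'go'] (min_width=14, slack=2)
Line 2: ['happy', 'will'] (min_width=10, slack=6)
Line 3: ['letter'] (min_width=6, slack=10)
Line 4: ['television', 'if'] (min_width=13, slack=3)
Line 5: ['tired', 'window'] (min_width=12, slack=4)
Line 6: ['they', 'memory', 'been'] (min_width=16, slack=0)
Line 7: ['a', 'banana'] (min_width=8, slack=8)
Total lines: 7

Answer: 7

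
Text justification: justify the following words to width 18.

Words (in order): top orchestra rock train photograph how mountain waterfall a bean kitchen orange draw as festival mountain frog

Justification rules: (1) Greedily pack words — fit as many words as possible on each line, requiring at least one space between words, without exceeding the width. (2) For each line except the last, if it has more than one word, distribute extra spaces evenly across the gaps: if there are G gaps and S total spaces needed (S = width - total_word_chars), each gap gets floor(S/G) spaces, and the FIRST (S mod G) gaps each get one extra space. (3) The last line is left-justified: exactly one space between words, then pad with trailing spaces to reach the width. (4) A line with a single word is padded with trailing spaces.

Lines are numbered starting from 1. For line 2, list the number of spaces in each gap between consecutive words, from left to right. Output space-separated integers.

Line 1: ['top', 'orchestra', 'rock'] (min_width=18, slack=0)
Line 2: ['train', 'photograph'] (min_width=16, slack=2)
Line 3: ['how', 'mountain'] (min_width=12, slack=6)
Line 4: ['waterfall', 'a', 'bean'] (min_width=16, slack=2)
Line 5: ['kitchen', 'orange'] (min_width=14, slack=4)
Line 6: ['draw', 'as', 'festival'] (min_width=16, slack=2)
Line 7: ['mountain', 'frog'] (min_width=13, slack=5)

Answer: 3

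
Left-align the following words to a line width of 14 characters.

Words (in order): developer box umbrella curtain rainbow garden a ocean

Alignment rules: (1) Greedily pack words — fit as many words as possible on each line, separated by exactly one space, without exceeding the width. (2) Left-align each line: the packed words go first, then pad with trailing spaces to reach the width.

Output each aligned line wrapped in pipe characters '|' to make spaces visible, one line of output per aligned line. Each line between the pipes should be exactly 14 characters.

Answer: |developer box |
|umbrella      |
|curtain       |
|rainbow garden|
|a ocean       |

Derivation:
Line 1: ['developer', 'box'] (min_width=13, slack=1)
Line 2: ['umbrella'] (min_width=8, slack=6)
Line 3: ['curtain'] (min_width=7, slack=7)
Line 4: ['rainbow', 'garden'] (min_width=14, slack=0)
Line 5: ['a', 'ocean'] (min_width=7, slack=7)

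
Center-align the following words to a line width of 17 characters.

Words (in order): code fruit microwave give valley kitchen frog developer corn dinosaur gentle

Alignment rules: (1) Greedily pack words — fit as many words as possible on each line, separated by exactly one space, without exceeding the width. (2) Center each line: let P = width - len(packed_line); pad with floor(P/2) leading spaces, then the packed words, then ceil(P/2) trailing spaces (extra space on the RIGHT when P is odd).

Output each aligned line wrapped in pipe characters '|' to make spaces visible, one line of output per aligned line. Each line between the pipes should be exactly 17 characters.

Line 1: ['code', 'fruit'] (min_width=10, slack=7)
Line 2: ['microwave', 'give'] (min_width=14, slack=3)
Line 3: ['valley', 'kitchen'] (min_width=14, slack=3)
Line 4: ['frog', 'developer'] (min_width=14, slack=3)
Line 5: ['corn', 'dinosaur'] (min_width=13, slack=4)
Line 6: ['gentle'] (min_width=6, slack=11)

Answer: |   code fruit    |
| microwave give  |
| valley kitchen  |
| frog developer  |
|  corn dinosaur  |
|     gentle      |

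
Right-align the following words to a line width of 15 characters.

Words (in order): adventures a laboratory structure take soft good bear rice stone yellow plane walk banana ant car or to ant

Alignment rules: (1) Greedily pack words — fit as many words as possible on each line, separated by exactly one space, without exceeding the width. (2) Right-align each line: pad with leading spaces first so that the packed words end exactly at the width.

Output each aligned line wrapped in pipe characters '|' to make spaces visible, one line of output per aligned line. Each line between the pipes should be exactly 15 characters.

Line 1: ['adventures', 'a'] (min_width=12, slack=3)
Line 2: ['laboratory'] (min_width=10, slack=5)
Line 3: ['structure', 'take'] (min_width=14, slack=1)
Line 4: ['soft', 'good', 'bear'] (min_width=14, slack=1)
Line 5: ['rice', 'stone'] (min_width=10, slack=5)
Line 6: ['yellow', 'plane'] (min_width=12, slack=3)
Line 7: ['walk', 'banana', 'ant'] (min_width=15, slack=0)
Line 8: ['car', 'or', 'to', 'ant'] (min_width=13, slack=2)

Answer: |   adventures a|
|     laboratory|
| structure take|
| soft good bear|
|     rice stone|
|   yellow plane|
|walk banana ant|
|  car or to ant|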